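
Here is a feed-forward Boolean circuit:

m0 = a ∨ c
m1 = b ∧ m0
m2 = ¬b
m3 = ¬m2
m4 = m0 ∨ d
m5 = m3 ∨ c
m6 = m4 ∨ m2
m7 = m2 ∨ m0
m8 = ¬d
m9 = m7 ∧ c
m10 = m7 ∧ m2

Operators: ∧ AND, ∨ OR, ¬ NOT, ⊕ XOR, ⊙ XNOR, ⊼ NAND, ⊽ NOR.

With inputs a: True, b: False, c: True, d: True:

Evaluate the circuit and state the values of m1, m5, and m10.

m1 = False, m5 = True, m10 = True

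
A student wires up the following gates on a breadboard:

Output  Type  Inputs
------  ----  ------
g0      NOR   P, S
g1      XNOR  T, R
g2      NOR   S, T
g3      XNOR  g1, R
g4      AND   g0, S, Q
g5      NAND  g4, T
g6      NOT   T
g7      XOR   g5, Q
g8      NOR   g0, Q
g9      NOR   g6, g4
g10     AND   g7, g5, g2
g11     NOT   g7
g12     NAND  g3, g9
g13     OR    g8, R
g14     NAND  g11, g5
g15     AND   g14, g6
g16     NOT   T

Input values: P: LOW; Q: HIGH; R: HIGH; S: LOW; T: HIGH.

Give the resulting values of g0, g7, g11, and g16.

g0 = HIGH, g7 = LOW, g11 = HIGH, g16 = LOW

g0 = P NOR S = LOW NOR LOW = HIGH
g4 = g0 AND S AND Q = HIGH AND LOW AND HIGH = LOW
g5 = g4 NAND T = LOW NAND HIGH = HIGH
g7 = g5 XOR Q = HIGH XOR HIGH = LOW
g11 = NOT g7 = NOT LOW = HIGH
g16 = NOT T = NOT HIGH = LOW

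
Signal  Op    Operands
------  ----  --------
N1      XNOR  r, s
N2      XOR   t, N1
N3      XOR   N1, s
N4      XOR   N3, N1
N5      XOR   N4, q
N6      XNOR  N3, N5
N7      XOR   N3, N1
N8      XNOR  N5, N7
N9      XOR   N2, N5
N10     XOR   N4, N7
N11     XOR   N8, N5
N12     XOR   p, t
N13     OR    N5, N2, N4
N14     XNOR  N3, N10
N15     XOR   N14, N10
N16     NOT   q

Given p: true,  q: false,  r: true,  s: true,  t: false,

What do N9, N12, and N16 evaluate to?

N9 = false; N12 = true; N16 = true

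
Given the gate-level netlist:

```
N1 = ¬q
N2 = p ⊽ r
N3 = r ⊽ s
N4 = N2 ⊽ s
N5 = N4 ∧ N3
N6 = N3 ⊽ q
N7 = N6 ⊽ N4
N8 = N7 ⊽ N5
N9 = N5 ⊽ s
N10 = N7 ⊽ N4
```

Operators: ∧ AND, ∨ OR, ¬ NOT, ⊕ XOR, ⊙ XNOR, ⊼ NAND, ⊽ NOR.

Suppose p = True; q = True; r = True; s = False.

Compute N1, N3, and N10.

N1 = NOT q = NOT True = False
N2 = p NOR r = True NOR True = False
N3 = r NOR s = True NOR False = False
N4 = N2 NOR s = False NOR False = True
N6 = N3 NOR q = False NOR True = False
N7 = N6 NOR N4 = False NOR True = False
N10 = N7 NOR N4 = False NOR True = False

N1 = False, N3 = False, N10 = False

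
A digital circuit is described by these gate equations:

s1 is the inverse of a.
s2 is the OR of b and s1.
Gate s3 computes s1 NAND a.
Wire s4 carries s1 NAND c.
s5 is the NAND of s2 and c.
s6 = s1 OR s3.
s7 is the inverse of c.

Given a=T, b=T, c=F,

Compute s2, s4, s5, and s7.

s2 = T; s4 = T; s5 = T; s7 = T

s1 = NOT a = NOT T = F
s2 = b OR s1 = T OR F = T
s4 = s1 NAND c = F NAND F = T
s5 = s2 NAND c = T NAND F = T
s7 = NOT c = NOT F = T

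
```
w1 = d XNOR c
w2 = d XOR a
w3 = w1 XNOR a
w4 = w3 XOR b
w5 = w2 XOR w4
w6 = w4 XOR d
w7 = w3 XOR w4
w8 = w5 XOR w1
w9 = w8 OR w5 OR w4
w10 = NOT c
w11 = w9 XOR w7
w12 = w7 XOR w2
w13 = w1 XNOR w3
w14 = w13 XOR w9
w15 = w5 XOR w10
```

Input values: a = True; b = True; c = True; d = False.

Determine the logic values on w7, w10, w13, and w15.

w1 = d XNOR c = False XNOR True = False
w2 = d XOR a = False XOR True = True
w3 = w1 XNOR a = False XNOR True = False
w4 = w3 XOR b = False XOR True = True
w5 = w2 XOR w4 = True XOR True = False
w7 = w3 XOR w4 = False XOR True = True
w10 = NOT c = NOT True = False
w13 = w1 XNOR w3 = False XNOR False = True
w15 = w5 XOR w10 = False XOR False = False

w7 = True, w10 = False, w13 = True, w15 = False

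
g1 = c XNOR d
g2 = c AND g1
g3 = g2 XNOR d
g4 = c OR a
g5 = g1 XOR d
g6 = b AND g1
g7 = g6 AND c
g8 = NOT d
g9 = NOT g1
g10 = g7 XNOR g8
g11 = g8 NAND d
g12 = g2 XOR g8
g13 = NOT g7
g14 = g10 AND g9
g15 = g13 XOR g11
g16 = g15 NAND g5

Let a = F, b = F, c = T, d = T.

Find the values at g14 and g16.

g1 = c XNOR d = T XNOR T = T
g5 = g1 XOR d = T XOR T = F
g6 = b AND g1 = F AND T = F
g7 = g6 AND c = F AND T = F
g8 = NOT d = NOT T = F
g9 = NOT g1 = NOT T = F
g10 = g7 XNOR g8 = F XNOR F = T
g11 = g8 NAND d = F NAND T = T
g13 = NOT g7 = NOT F = T
g14 = g10 AND g9 = T AND F = F
g15 = g13 XOR g11 = T XOR T = F
g16 = g15 NAND g5 = F NAND F = T

g14 = F, g16 = T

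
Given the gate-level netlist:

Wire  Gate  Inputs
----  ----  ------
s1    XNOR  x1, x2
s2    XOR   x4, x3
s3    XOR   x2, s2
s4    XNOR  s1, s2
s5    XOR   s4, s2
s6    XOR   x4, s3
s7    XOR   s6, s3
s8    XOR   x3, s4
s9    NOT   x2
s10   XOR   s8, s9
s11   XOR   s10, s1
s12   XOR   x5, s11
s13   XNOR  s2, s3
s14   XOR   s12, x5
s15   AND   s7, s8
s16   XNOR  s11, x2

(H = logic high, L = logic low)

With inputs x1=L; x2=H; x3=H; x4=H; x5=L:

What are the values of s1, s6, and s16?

s1 = x1 XNOR x2 = L XNOR H = L
s2 = x4 XOR x3 = H XOR H = L
s3 = x2 XOR s2 = H XOR L = H
s4 = s1 XNOR s2 = L XNOR L = H
s6 = x4 XOR s3 = H XOR H = L
s8 = x3 XOR s4 = H XOR H = L
s9 = NOT x2 = NOT H = L
s10 = s8 XOR s9 = L XOR L = L
s11 = s10 XOR s1 = L XOR L = L
s16 = s11 XNOR x2 = L XNOR H = L

s1 = L, s6 = L, s16 = L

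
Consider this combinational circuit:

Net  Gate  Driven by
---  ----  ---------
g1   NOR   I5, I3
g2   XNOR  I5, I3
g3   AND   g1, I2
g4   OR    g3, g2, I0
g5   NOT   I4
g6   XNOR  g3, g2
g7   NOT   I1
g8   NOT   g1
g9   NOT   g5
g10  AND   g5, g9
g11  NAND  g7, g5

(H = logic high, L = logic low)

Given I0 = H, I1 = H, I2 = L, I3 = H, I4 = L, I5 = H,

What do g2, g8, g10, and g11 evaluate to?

g2 = H; g8 = H; g10 = L; g11 = H

g1 = I5 NOR I3 = H NOR H = L
g2 = I5 XNOR I3 = H XNOR H = H
g5 = NOT I4 = NOT L = H
g7 = NOT I1 = NOT H = L
g8 = NOT g1 = NOT L = H
g9 = NOT g5 = NOT H = L
g10 = g5 AND g9 = H AND L = L
g11 = g7 NAND g5 = L NAND H = H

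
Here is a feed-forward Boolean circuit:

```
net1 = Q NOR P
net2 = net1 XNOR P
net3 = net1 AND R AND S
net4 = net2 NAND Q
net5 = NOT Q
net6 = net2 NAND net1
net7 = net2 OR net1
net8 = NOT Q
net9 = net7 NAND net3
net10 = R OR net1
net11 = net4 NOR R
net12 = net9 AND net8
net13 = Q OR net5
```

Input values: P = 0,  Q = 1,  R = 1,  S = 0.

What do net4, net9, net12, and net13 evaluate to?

net4 = 0; net9 = 1; net12 = 0; net13 = 1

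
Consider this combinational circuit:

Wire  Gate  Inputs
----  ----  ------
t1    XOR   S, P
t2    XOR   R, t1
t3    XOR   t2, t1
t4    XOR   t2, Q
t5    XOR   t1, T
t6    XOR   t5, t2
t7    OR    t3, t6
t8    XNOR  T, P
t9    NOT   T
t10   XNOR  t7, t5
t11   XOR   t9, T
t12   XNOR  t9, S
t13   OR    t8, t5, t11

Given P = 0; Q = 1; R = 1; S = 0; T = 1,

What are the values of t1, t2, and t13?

t1 = 0  t2 = 1  t13 = 1

t1 = S XOR P = 0 XOR 0 = 0
t2 = R XOR t1 = 1 XOR 0 = 1
t5 = t1 XOR T = 0 XOR 1 = 1
t8 = T XNOR P = 1 XNOR 0 = 0
t9 = NOT T = NOT 1 = 0
t11 = t9 XOR T = 0 XOR 1 = 1
t13 = t8 OR t5 OR t11 = 0 OR 1 OR 1 = 1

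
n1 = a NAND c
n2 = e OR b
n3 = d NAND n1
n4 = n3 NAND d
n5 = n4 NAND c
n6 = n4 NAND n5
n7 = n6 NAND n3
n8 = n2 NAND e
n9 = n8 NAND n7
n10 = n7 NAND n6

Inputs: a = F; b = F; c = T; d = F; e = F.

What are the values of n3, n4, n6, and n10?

n1 = a NAND c = F NAND T = T
n3 = d NAND n1 = F NAND T = T
n4 = n3 NAND d = T NAND F = T
n5 = n4 NAND c = T NAND T = F
n6 = n4 NAND n5 = T NAND F = T
n7 = n6 NAND n3 = T NAND T = F
n10 = n7 NAND n6 = F NAND T = T

n3 = T, n4 = T, n6 = T, n10 = T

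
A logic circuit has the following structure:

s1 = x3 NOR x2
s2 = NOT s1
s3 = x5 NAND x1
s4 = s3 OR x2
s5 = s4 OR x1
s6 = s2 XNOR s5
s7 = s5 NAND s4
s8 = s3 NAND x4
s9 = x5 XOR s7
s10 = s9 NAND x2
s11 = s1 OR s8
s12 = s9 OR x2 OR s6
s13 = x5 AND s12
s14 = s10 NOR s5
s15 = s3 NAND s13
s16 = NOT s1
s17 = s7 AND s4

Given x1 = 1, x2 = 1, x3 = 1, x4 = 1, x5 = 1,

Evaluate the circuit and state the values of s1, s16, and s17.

s1 = x3 NOR x2 = 1 NOR 1 = 0
s3 = x5 NAND x1 = 1 NAND 1 = 0
s4 = s3 OR x2 = 0 OR 1 = 1
s5 = s4 OR x1 = 1 OR 1 = 1
s7 = s5 NAND s4 = 1 NAND 1 = 0
s16 = NOT s1 = NOT 0 = 1
s17 = s7 AND s4 = 0 AND 1 = 0

s1 = 0, s16 = 1, s17 = 0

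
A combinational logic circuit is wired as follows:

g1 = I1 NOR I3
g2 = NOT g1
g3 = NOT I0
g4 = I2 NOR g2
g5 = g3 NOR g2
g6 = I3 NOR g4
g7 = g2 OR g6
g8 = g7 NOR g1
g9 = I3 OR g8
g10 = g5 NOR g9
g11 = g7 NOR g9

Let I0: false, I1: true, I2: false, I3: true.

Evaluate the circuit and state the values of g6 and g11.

g1 = I1 NOR I3 = true NOR true = false
g2 = NOT g1 = NOT false = true
g4 = I2 NOR g2 = false NOR true = false
g6 = I3 NOR g4 = true NOR false = false
g7 = g2 OR g6 = true OR false = true
g8 = g7 NOR g1 = true NOR false = false
g9 = I3 OR g8 = true OR false = true
g11 = g7 NOR g9 = true NOR true = false

g6 = false; g11 = false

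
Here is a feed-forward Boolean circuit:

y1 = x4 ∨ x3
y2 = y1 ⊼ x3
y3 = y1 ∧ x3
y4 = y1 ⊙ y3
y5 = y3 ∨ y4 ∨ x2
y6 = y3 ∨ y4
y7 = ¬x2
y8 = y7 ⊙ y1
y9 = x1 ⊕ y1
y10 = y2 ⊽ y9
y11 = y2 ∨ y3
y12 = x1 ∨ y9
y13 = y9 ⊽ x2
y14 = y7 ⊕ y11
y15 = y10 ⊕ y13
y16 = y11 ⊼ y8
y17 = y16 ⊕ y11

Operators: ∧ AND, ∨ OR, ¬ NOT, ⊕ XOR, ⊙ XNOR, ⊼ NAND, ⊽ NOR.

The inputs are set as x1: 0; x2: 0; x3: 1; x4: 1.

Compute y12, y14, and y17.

y12 = 1, y14 = 0, y17 = 1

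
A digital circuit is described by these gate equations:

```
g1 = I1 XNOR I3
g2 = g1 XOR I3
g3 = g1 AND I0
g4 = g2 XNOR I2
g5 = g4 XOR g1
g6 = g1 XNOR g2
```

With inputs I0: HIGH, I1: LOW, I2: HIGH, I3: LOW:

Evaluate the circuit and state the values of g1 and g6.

g1 = HIGH; g6 = HIGH

g1 = I1 XNOR I3 = LOW XNOR LOW = HIGH
g2 = g1 XOR I3 = HIGH XOR LOW = HIGH
g6 = g1 XNOR g2 = HIGH XNOR HIGH = HIGH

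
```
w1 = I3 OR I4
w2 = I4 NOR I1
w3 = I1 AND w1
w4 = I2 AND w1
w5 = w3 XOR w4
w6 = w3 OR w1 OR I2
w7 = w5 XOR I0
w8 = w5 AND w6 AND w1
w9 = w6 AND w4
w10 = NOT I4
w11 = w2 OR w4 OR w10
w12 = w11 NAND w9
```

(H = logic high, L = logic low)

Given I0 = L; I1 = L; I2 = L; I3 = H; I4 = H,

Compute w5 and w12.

w5 = L  w12 = H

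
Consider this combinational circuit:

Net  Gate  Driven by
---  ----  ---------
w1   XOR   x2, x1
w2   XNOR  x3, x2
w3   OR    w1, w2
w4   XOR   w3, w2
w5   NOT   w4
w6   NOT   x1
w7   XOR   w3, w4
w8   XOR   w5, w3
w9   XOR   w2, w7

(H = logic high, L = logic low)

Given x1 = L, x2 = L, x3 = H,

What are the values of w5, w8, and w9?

w5 = H  w8 = H  w9 = L

w1 = x2 XOR x1 = L XOR L = L
w2 = x3 XNOR x2 = H XNOR L = L
w3 = w1 OR w2 = L OR L = L
w4 = w3 XOR w2 = L XOR L = L
w5 = NOT w4 = NOT L = H
w7 = w3 XOR w4 = L XOR L = L
w8 = w5 XOR w3 = H XOR L = H
w9 = w2 XOR w7 = L XOR L = L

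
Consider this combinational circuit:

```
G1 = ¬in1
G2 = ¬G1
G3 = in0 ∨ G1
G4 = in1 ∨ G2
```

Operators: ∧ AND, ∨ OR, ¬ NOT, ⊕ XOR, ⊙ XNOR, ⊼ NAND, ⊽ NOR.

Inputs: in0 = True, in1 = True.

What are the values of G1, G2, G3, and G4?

G1 = False, G2 = True, G3 = True, G4 = True

G1 = NOT in1 = NOT True = False
G2 = NOT G1 = NOT False = True
G3 = in0 OR G1 = True OR False = True
G4 = in1 OR G2 = True OR True = True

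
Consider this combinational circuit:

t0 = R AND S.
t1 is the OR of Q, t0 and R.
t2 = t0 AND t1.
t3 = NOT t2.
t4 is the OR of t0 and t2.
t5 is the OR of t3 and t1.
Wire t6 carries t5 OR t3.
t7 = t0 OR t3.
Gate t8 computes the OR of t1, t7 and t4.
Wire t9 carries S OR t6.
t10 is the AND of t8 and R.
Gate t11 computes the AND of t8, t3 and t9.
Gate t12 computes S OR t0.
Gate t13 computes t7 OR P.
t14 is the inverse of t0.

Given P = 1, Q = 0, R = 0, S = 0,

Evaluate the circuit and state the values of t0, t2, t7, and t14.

t0 = R AND S = 0 AND 0 = 0
t1 = Q OR t0 OR R = 0 OR 0 OR 0 = 0
t2 = t0 AND t1 = 0 AND 0 = 0
t3 = NOT t2 = NOT 0 = 1
t7 = t0 OR t3 = 0 OR 1 = 1
t14 = NOT t0 = NOT 0 = 1

t0 = 0, t2 = 0, t7 = 1, t14 = 1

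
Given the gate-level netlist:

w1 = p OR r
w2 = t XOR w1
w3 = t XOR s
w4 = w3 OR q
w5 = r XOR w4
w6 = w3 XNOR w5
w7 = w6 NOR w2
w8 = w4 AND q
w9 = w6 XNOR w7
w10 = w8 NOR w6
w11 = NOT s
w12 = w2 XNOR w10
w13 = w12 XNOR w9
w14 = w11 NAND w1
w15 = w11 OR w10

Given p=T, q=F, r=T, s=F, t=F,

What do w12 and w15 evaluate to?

w12 = T; w15 = T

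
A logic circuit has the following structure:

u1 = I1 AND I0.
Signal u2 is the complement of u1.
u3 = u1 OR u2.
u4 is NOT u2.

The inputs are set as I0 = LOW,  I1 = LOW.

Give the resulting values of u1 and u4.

u1 = LOW; u4 = LOW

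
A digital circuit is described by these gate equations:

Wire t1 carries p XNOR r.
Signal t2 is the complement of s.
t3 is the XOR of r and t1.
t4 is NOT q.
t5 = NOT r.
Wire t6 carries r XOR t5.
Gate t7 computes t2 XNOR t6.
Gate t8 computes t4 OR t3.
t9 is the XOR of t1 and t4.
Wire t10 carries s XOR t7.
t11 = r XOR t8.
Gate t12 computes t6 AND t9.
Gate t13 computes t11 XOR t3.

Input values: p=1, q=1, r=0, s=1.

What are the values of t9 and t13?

t9 = 0; t13 = 0

t1 = p XNOR r = 1 XNOR 0 = 0
t3 = r XOR t1 = 0 XOR 0 = 0
t4 = NOT q = NOT 1 = 0
t8 = t4 OR t3 = 0 OR 0 = 0
t9 = t1 XOR t4 = 0 XOR 0 = 0
t11 = r XOR t8 = 0 XOR 0 = 0
t13 = t11 XOR t3 = 0 XOR 0 = 0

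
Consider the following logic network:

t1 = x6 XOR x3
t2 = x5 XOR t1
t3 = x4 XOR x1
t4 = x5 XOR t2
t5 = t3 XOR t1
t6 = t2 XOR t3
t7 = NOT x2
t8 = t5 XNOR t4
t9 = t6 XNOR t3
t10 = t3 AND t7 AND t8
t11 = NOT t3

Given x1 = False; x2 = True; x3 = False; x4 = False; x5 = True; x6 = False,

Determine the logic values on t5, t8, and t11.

t1 = x6 XOR x3 = False XOR False = False
t2 = x5 XOR t1 = True XOR False = True
t3 = x4 XOR x1 = False XOR False = False
t4 = x5 XOR t2 = True XOR True = False
t5 = t3 XOR t1 = False XOR False = False
t8 = t5 XNOR t4 = False XNOR False = True
t11 = NOT t3 = NOT False = True

t5 = False, t8 = True, t11 = True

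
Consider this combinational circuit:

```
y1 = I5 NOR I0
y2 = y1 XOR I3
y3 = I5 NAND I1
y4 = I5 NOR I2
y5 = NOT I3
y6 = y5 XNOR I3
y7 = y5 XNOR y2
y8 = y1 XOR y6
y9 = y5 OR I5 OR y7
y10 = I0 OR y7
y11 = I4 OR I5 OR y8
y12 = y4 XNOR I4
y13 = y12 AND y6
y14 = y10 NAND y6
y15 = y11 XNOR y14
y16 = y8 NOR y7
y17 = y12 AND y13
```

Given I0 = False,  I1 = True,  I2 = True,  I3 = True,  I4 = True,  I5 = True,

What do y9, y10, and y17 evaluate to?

y1 = I5 NOR I0 = True NOR False = False
y2 = y1 XOR I3 = False XOR True = True
y4 = I5 NOR I2 = True NOR True = False
y5 = NOT I3 = NOT True = False
y6 = y5 XNOR I3 = False XNOR True = False
y7 = y5 XNOR y2 = False XNOR True = False
y9 = y5 OR I5 OR y7 = False OR True OR False = True
y10 = I0 OR y7 = False OR False = False
y12 = y4 XNOR I4 = False XNOR True = False
y13 = y12 AND y6 = False AND False = False
y17 = y12 AND y13 = False AND False = False

y9 = True; y10 = False; y17 = False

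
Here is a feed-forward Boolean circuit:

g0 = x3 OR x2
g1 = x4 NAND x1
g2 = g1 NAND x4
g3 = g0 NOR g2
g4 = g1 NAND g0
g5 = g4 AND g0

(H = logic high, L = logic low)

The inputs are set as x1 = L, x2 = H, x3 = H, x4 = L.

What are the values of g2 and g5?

g2 = H, g5 = L

g0 = x3 OR x2 = H OR H = H
g1 = x4 NAND x1 = L NAND L = H
g2 = g1 NAND x4 = H NAND L = H
g4 = g1 NAND g0 = H NAND H = L
g5 = g4 AND g0 = L AND H = L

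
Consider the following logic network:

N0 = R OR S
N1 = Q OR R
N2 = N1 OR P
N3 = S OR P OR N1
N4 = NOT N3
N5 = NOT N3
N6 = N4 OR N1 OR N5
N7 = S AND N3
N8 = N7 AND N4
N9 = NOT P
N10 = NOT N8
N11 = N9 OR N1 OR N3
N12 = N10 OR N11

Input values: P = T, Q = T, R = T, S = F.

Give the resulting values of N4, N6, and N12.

N4 = F, N6 = T, N12 = T

N1 = Q OR R = T OR T = T
N3 = S OR P OR N1 = F OR T OR T = T
N4 = NOT N3 = NOT T = F
N5 = NOT N3 = NOT T = F
N6 = N4 OR N1 OR N5 = F OR T OR F = T
N7 = S AND N3 = F AND T = F
N8 = N7 AND N4 = F AND F = F
N9 = NOT P = NOT T = F
N10 = NOT N8 = NOT F = T
N11 = N9 OR N1 OR N3 = F OR T OR T = T
N12 = N10 OR N11 = T OR T = T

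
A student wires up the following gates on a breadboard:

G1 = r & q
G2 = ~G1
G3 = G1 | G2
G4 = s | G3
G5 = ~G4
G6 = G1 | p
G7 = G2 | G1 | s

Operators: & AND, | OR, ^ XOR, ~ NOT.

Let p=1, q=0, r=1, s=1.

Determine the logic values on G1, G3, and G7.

G1 = 0, G3 = 1, G7 = 1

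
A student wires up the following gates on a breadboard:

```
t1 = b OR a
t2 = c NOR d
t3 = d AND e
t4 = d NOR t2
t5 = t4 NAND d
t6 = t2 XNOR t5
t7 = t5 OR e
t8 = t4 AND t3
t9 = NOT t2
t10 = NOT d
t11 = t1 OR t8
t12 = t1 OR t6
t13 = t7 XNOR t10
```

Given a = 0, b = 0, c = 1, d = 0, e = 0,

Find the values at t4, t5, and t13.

t4 = 1, t5 = 1, t13 = 1

t2 = c NOR d = 1 NOR 0 = 0
t4 = d NOR t2 = 0 NOR 0 = 1
t5 = t4 NAND d = 1 NAND 0 = 1
t7 = t5 OR e = 1 OR 0 = 1
t10 = NOT d = NOT 0 = 1
t13 = t7 XNOR t10 = 1 XNOR 1 = 1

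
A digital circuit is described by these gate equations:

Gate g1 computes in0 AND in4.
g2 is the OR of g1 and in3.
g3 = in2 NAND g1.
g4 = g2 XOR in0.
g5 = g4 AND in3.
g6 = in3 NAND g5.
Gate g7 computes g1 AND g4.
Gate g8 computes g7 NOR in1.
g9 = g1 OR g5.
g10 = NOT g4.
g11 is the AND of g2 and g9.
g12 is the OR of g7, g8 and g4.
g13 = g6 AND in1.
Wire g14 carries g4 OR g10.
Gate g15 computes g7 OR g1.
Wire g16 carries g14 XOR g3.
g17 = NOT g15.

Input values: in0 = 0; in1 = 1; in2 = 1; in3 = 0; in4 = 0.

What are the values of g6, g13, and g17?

g6 = 1  g13 = 1  g17 = 1

g1 = in0 AND in4 = 0 AND 0 = 0
g2 = g1 OR in3 = 0 OR 0 = 0
g4 = g2 XOR in0 = 0 XOR 0 = 0
g5 = g4 AND in3 = 0 AND 0 = 0
g6 = in3 NAND g5 = 0 NAND 0 = 1
g7 = g1 AND g4 = 0 AND 0 = 0
g13 = g6 AND in1 = 1 AND 1 = 1
g15 = g7 OR g1 = 0 OR 0 = 0
g17 = NOT g15 = NOT 0 = 1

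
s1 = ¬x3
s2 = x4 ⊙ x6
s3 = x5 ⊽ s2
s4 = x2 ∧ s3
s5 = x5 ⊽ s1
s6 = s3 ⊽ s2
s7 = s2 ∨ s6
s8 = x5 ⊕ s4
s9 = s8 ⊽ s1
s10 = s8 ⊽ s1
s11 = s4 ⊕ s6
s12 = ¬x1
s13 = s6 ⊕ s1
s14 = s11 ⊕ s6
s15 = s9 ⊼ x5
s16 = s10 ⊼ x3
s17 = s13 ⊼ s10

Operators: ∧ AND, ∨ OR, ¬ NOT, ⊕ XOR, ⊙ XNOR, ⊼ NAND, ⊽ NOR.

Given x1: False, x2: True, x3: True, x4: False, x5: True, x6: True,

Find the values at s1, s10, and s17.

s1 = False, s10 = False, s17 = True

s1 = NOT x3 = NOT True = False
s2 = x4 XNOR x6 = False XNOR True = False
s3 = x5 NOR s2 = True NOR False = False
s4 = x2 AND s3 = True AND False = False
s6 = s3 NOR s2 = False NOR False = True
s8 = x5 XOR s4 = True XOR False = True
s10 = s8 NOR s1 = True NOR False = False
s13 = s6 XOR s1 = True XOR False = True
s17 = s13 NAND s10 = True NAND False = True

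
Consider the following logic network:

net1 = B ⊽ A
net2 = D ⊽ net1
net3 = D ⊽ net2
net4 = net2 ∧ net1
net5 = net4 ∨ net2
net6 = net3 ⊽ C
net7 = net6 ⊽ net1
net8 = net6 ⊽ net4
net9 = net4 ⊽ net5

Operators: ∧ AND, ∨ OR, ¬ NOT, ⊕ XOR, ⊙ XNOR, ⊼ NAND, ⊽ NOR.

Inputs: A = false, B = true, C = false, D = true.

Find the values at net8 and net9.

net8 = false; net9 = true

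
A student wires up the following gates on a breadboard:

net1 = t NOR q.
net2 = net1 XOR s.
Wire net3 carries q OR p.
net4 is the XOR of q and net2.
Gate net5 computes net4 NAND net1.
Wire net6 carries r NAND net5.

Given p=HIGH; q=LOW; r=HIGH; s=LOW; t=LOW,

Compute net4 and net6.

net4 = HIGH  net6 = HIGH

net1 = t NOR q = LOW NOR LOW = HIGH
net2 = net1 XOR s = HIGH XOR LOW = HIGH
net4 = q XOR net2 = LOW XOR HIGH = HIGH
net5 = net4 NAND net1 = HIGH NAND HIGH = LOW
net6 = r NAND net5 = HIGH NAND LOW = HIGH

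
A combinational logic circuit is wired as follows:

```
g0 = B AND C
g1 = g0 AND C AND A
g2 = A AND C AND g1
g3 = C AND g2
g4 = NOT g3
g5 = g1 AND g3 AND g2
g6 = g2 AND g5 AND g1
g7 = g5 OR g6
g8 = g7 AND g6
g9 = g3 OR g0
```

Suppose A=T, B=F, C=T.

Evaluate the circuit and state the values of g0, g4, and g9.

g0 = F, g4 = T, g9 = F

g0 = B AND C = F AND T = F
g1 = g0 AND C AND A = F AND T AND T = F
g2 = A AND C AND g1 = T AND T AND F = F
g3 = C AND g2 = T AND F = F
g4 = NOT g3 = NOT F = T
g9 = g3 OR g0 = F OR F = F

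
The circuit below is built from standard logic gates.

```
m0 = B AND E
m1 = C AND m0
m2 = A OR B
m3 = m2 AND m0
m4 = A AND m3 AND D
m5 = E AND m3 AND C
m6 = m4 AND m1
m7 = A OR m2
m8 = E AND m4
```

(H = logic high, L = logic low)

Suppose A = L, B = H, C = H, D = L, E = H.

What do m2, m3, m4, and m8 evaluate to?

m2 = H, m3 = H, m4 = L, m8 = L

m0 = B AND E = H AND H = H
m2 = A OR B = L OR H = H
m3 = m2 AND m0 = H AND H = H
m4 = A AND m3 AND D = L AND H AND L = L
m8 = E AND m4 = H AND L = L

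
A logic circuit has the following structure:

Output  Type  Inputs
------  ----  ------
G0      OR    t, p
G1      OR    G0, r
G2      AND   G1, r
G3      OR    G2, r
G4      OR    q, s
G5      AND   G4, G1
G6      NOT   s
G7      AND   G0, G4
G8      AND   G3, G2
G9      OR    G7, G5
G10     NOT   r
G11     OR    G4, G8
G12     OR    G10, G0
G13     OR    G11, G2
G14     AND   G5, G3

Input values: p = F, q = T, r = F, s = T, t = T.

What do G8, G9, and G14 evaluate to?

G8 = F; G9 = T; G14 = F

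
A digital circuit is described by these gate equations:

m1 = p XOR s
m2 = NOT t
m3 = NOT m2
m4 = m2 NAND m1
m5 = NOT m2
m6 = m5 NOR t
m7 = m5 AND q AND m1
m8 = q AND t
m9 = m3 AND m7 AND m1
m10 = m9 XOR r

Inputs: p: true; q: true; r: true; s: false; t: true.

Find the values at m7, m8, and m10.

m1 = p XOR s = true XOR false = true
m2 = NOT t = NOT true = false
m3 = NOT m2 = NOT false = true
m5 = NOT m2 = NOT false = true
m7 = m5 AND q AND m1 = true AND true AND true = true
m8 = q AND t = true AND true = true
m9 = m3 AND m7 AND m1 = true AND true AND true = true
m10 = m9 XOR r = true XOR true = false

m7 = true, m8 = true, m10 = false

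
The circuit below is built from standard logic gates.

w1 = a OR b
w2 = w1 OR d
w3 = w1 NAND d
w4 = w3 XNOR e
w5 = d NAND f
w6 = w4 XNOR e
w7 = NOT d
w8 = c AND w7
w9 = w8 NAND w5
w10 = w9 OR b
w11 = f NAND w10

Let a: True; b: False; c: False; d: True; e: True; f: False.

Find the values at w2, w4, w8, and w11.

w2 = True, w4 = False, w8 = False, w11 = True

w1 = a OR b = True OR False = True
w2 = w1 OR d = True OR True = True
w3 = w1 NAND d = True NAND True = False
w4 = w3 XNOR e = False XNOR True = False
w5 = d NAND f = True NAND False = True
w7 = NOT d = NOT True = False
w8 = c AND w7 = False AND False = False
w9 = w8 NAND w5 = False NAND True = True
w10 = w9 OR b = True OR False = True
w11 = f NAND w10 = False NAND True = True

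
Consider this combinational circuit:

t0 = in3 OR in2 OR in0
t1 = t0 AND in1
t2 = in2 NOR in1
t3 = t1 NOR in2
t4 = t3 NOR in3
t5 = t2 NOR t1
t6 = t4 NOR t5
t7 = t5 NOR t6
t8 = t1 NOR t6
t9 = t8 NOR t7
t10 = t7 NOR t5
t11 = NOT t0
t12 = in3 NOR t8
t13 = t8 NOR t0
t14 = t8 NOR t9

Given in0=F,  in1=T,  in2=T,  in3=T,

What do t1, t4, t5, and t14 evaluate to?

t0 = in3 OR in2 OR in0 = T OR T OR F = T
t1 = t0 AND in1 = T AND T = T
t2 = in2 NOR in1 = T NOR T = F
t3 = t1 NOR in2 = T NOR T = F
t4 = t3 NOR in3 = F NOR T = F
t5 = t2 NOR t1 = F NOR T = F
t6 = t4 NOR t5 = F NOR F = T
t7 = t5 NOR t6 = F NOR T = F
t8 = t1 NOR t6 = T NOR T = F
t9 = t8 NOR t7 = F NOR F = T
t14 = t8 NOR t9 = F NOR T = F

t1 = T, t4 = F, t5 = F, t14 = F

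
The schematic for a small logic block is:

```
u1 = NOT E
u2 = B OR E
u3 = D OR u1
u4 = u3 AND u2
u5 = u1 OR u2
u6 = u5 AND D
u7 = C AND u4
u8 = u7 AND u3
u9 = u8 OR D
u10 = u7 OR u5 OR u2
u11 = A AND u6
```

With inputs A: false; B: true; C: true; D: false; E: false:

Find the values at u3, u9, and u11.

u3 = true  u9 = true  u11 = false

u1 = NOT E = NOT false = true
u2 = B OR E = true OR false = true
u3 = D OR u1 = false OR true = true
u4 = u3 AND u2 = true AND true = true
u5 = u1 OR u2 = true OR true = true
u6 = u5 AND D = true AND false = false
u7 = C AND u4 = true AND true = true
u8 = u7 AND u3 = true AND true = true
u9 = u8 OR D = true OR false = true
u11 = A AND u6 = false AND false = false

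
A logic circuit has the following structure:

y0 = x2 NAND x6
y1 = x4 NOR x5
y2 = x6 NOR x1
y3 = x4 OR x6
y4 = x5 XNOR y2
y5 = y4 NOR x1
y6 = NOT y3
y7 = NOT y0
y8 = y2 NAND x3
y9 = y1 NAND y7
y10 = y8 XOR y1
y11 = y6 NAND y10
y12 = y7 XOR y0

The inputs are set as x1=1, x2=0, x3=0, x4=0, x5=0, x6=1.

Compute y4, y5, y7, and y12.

y4 = 1; y5 = 0; y7 = 0; y12 = 1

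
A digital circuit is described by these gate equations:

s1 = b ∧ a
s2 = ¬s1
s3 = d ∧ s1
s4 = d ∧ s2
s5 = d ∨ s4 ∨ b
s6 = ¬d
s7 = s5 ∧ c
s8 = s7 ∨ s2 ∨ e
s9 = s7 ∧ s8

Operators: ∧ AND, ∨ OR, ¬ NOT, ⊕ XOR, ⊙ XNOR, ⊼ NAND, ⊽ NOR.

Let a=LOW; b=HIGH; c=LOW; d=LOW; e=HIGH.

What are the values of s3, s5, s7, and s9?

s1 = b AND a = HIGH AND LOW = LOW
s2 = NOT s1 = NOT LOW = HIGH
s3 = d AND s1 = LOW AND LOW = LOW
s4 = d AND s2 = LOW AND HIGH = LOW
s5 = d OR s4 OR b = LOW OR LOW OR HIGH = HIGH
s7 = s5 AND c = HIGH AND LOW = LOW
s8 = s7 OR s2 OR e = LOW OR HIGH OR HIGH = HIGH
s9 = s7 AND s8 = LOW AND HIGH = LOW

s3 = LOW, s5 = HIGH, s7 = LOW, s9 = LOW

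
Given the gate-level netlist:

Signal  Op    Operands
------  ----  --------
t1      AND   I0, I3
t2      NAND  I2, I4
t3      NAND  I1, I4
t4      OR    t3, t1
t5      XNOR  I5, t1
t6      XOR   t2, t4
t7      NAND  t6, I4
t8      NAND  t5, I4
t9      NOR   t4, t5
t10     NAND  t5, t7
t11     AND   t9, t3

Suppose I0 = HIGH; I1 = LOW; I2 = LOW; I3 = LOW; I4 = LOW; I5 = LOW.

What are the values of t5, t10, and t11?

t5 = HIGH  t10 = LOW  t11 = LOW

t1 = I0 AND I3 = HIGH AND LOW = LOW
t2 = I2 NAND I4 = LOW NAND LOW = HIGH
t3 = I1 NAND I4 = LOW NAND LOW = HIGH
t4 = t3 OR t1 = HIGH OR LOW = HIGH
t5 = I5 XNOR t1 = LOW XNOR LOW = HIGH
t6 = t2 XOR t4 = HIGH XOR HIGH = LOW
t7 = t6 NAND I4 = LOW NAND LOW = HIGH
t9 = t4 NOR t5 = HIGH NOR HIGH = LOW
t10 = t5 NAND t7 = HIGH NAND HIGH = LOW
t11 = t9 AND t3 = LOW AND HIGH = LOW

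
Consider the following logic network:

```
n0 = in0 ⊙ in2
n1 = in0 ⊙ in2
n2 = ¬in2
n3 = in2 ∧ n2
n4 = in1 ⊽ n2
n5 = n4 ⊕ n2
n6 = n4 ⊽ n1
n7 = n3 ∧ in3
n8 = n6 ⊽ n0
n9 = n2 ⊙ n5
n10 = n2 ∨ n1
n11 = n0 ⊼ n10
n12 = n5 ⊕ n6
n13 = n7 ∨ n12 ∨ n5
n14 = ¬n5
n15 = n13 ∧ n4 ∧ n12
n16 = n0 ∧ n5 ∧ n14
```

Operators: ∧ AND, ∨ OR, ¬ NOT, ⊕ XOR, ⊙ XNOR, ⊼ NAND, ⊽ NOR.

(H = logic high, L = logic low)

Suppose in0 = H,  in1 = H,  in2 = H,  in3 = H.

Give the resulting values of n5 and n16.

n5 = L, n16 = L

n0 = in0 XNOR in2 = H XNOR H = H
n2 = NOT in2 = NOT H = L
n4 = in1 NOR n2 = H NOR L = L
n5 = n4 XOR n2 = L XOR L = L
n14 = NOT n5 = NOT L = H
n16 = n0 AND n5 AND n14 = H AND L AND H = L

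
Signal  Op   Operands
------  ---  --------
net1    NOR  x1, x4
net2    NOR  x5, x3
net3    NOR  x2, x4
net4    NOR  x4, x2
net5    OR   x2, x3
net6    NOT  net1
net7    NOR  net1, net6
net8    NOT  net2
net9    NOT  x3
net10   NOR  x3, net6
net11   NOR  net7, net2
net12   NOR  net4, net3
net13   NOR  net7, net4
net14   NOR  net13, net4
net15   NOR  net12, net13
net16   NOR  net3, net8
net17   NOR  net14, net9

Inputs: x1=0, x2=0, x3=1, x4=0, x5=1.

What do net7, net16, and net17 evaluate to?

net7 = 0  net16 = 0  net17 = 1

net1 = x1 NOR x4 = 0 NOR 0 = 1
net2 = x5 NOR x3 = 1 NOR 1 = 0
net3 = x2 NOR x4 = 0 NOR 0 = 1
net4 = x4 NOR x2 = 0 NOR 0 = 1
net6 = NOT net1 = NOT 1 = 0
net7 = net1 NOR net6 = 1 NOR 0 = 0
net8 = NOT net2 = NOT 0 = 1
net9 = NOT x3 = NOT 1 = 0
net13 = net7 NOR net4 = 0 NOR 1 = 0
net14 = net13 NOR net4 = 0 NOR 1 = 0
net16 = net3 NOR net8 = 1 NOR 1 = 0
net17 = net14 NOR net9 = 0 NOR 0 = 1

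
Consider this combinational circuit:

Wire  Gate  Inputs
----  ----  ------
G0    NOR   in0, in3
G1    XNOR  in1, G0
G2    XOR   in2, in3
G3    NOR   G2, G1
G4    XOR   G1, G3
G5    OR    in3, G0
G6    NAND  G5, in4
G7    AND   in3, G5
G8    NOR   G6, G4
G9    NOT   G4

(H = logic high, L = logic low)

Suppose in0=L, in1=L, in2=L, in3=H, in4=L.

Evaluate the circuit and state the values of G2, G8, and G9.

G0 = in0 NOR in3 = L NOR H = L
G1 = in1 XNOR G0 = L XNOR L = H
G2 = in2 XOR in3 = L XOR H = H
G3 = G2 NOR G1 = H NOR H = L
G4 = G1 XOR G3 = H XOR L = H
G5 = in3 OR G0 = H OR L = H
G6 = G5 NAND in4 = H NAND L = H
G8 = G6 NOR G4 = H NOR H = L
G9 = NOT G4 = NOT H = L

G2 = H, G8 = L, G9 = L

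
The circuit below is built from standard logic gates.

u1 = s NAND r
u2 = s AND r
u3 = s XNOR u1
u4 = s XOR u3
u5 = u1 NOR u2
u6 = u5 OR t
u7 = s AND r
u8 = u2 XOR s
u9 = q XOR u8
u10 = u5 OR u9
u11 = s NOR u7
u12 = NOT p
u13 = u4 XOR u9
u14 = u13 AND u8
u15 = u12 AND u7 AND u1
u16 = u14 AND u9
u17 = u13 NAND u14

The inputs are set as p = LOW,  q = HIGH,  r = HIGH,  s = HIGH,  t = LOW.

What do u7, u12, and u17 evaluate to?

u7 = HIGH, u12 = HIGH, u17 = HIGH

u1 = s NAND r = HIGH NAND HIGH = LOW
u2 = s AND r = HIGH AND HIGH = HIGH
u3 = s XNOR u1 = HIGH XNOR LOW = LOW
u4 = s XOR u3 = HIGH XOR LOW = HIGH
u7 = s AND r = HIGH AND HIGH = HIGH
u8 = u2 XOR s = HIGH XOR HIGH = LOW
u9 = q XOR u8 = HIGH XOR LOW = HIGH
u12 = NOT p = NOT LOW = HIGH
u13 = u4 XOR u9 = HIGH XOR HIGH = LOW
u14 = u13 AND u8 = LOW AND LOW = LOW
u17 = u13 NAND u14 = LOW NAND LOW = HIGH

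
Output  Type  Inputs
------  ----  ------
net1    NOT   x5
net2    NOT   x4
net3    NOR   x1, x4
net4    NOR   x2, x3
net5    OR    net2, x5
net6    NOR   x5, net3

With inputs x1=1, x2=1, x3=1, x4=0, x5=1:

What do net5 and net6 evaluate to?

net2 = NOT x4 = NOT 0 = 1
net3 = x1 NOR x4 = 1 NOR 0 = 0
net5 = net2 OR x5 = 1 OR 1 = 1
net6 = x5 NOR net3 = 1 NOR 0 = 0

net5 = 1, net6 = 0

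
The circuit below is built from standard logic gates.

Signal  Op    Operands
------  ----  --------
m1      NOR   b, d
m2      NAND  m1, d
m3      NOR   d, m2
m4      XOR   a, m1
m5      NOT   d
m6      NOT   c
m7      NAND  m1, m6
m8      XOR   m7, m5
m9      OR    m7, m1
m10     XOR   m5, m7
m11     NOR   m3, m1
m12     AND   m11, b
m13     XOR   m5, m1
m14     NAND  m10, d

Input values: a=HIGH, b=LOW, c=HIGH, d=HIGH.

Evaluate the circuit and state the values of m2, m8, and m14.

m2 = HIGH, m8 = HIGH, m14 = LOW

m1 = b NOR d = LOW NOR HIGH = LOW
m2 = m1 NAND d = LOW NAND HIGH = HIGH
m5 = NOT d = NOT HIGH = LOW
m6 = NOT c = NOT HIGH = LOW
m7 = m1 NAND m6 = LOW NAND LOW = HIGH
m8 = m7 XOR m5 = HIGH XOR LOW = HIGH
m10 = m5 XOR m7 = LOW XOR HIGH = HIGH
m14 = m10 NAND d = HIGH NAND HIGH = LOW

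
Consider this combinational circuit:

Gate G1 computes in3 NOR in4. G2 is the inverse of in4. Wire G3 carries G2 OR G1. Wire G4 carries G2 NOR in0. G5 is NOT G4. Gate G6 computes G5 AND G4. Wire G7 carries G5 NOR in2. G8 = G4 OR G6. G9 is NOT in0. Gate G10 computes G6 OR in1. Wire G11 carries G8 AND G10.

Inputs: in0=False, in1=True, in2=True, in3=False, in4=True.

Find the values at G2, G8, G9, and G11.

G2 = False  G8 = True  G9 = True  G11 = True

G2 = NOT in4 = NOT True = False
G4 = G2 NOR in0 = False NOR False = True
G5 = NOT G4 = NOT True = False
G6 = G5 AND G4 = False AND True = False
G8 = G4 OR G6 = True OR False = True
G9 = NOT in0 = NOT False = True
G10 = G6 OR in1 = False OR True = True
G11 = G8 AND G10 = True AND True = True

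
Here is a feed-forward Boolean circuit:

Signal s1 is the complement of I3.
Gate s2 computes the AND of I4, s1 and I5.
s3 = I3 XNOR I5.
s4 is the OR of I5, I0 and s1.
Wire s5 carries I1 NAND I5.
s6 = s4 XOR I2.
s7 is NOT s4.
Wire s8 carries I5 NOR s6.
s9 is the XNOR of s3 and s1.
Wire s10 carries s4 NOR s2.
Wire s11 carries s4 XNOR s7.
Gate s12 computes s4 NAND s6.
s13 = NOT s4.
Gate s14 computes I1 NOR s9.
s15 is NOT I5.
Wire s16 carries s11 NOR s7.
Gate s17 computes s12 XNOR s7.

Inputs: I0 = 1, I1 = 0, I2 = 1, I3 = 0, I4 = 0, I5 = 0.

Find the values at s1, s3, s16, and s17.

s1 = 1  s3 = 1  s16 = 1  s17 = 0

s1 = NOT I3 = NOT 0 = 1
s3 = I3 XNOR I5 = 0 XNOR 0 = 1
s4 = I5 OR I0 OR s1 = 0 OR 1 OR 1 = 1
s6 = s4 XOR I2 = 1 XOR 1 = 0
s7 = NOT s4 = NOT 1 = 0
s11 = s4 XNOR s7 = 1 XNOR 0 = 0
s12 = s4 NAND s6 = 1 NAND 0 = 1
s16 = s11 NOR s7 = 0 NOR 0 = 1
s17 = s12 XNOR s7 = 1 XNOR 0 = 0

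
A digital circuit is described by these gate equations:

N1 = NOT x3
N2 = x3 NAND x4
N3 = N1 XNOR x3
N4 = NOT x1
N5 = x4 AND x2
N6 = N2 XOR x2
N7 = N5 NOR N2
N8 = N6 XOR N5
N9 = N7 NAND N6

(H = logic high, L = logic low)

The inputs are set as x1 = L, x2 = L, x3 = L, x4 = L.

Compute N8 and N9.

N8 = H; N9 = H

N2 = x3 NAND x4 = L NAND L = H
N5 = x4 AND x2 = L AND L = L
N6 = N2 XOR x2 = H XOR L = H
N7 = N5 NOR N2 = L NOR H = L
N8 = N6 XOR N5 = H XOR L = H
N9 = N7 NAND N6 = L NAND H = H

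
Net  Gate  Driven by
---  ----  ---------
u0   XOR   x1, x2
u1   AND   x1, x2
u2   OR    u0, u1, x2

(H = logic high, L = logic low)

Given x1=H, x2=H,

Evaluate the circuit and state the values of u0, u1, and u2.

u0 = L, u1 = H, u2 = H

u0 = x1 XOR x2 = H XOR H = L
u1 = x1 AND x2 = H AND H = H
u2 = u0 OR u1 OR x2 = L OR H OR H = H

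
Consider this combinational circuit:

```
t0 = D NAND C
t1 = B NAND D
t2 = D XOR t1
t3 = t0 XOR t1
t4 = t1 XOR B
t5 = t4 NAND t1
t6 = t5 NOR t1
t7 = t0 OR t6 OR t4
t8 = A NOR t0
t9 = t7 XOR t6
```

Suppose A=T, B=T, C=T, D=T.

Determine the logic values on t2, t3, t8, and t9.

t2 = T, t3 = F, t8 = F, t9 = T

t0 = D NAND C = T NAND T = F
t1 = B NAND D = T NAND T = F
t2 = D XOR t1 = T XOR F = T
t3 = t0 XOR t1 = F XOR F = F
t4 = t1 XOR B = F XOR T = T
t5 = t4 NAND t1 = T NAND F = T
t6 = t5 NOR t1 = T NOR F = F
t7 = t0 OR t6 OR t4 = F OR F OR T = T
t8 = A NOR t0 = T NOR F = F
t9 = t7 XOR t6 = T XOR F = T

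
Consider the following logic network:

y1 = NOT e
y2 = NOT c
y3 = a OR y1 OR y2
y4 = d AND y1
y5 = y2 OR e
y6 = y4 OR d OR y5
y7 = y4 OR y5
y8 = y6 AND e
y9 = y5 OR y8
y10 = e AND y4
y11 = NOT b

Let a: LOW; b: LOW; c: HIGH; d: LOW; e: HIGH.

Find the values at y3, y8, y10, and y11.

y3 = LOW; y8 = HIGH; y10 = LOW; y11 = HIGH

y1 = NOT e = NOT HIGH = LOW
y2 = NOT c = NOT HIGH = LOW
y3 = a OR y1 OR y2 = LOW OR LOW OR LOW = LOW
y4 = d AND y1 = LOW AND LOW = LOW
y5 = y2 OR e = LOW OR HIGH = HIGH
y6 = y4 OR d OR y5 = LOW OR LOW OR HIGH = HIGH
y8 = y6 AND e = HIGH AND HIGH = HIGH
y10 = e AND y4 = HIGH AND LOW = LOW
y11 = NOT b = NOT LOW = HIGH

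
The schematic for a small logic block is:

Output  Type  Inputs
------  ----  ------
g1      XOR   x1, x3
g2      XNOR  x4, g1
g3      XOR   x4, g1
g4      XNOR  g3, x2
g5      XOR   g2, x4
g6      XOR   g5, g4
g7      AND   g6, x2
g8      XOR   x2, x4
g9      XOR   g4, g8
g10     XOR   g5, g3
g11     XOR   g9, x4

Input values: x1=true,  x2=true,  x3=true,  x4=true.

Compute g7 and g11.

g1 = x1 XOR x3 = true XOR true = false
g2 = x4 XNOR g1 = true XNOR false = false
g3 = x4 XOR g1 = true XOR false = true
g4 = g3 XNOR x2 = true XNOR true = true
g5 = g2 XOR x4 = false XOR true = true
g6 = g5 XOR g4 = true XOR true = false
g7 = g6 AND x2 = false AND true = false
g8 = x2 XOR x4 = true XOR true = false
g9 = g4 XOR g8 = true XOR false = true
g11 = g9 XOR x4 = true XOR true = false

g7 = false, g11 = false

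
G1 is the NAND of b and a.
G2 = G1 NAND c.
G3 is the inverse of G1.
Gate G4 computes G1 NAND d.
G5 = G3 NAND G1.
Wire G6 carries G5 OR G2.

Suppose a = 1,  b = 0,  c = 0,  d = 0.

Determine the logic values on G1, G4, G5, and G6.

G1 = b NAND a = 0 NAND 1 = 1
G2 = G1 NAND c = 1 NAND 0 = 1
G3 = NOT G1 = NOT 1 = 0
G4 = G1 NAND d = 1 NAND 0 = 1
G5 = G3 NAND G1 = 0 NAND 1 = 1
G6 = G5 OR G2 = 1 OR 1 = 1

G1 = 1; G4 = 1; G5 = 1; G6 = 1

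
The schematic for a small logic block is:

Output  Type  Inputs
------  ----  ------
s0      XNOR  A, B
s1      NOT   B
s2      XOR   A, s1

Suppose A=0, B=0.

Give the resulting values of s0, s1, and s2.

s0 = A XNOR B = 0 XNOR 0 = 1
s1 = NOT B = NOT 0 = 1
s2 = A XOR s1 = 0 XOR 1 = 1

s0 = 1  s1 = 1  s2 = 1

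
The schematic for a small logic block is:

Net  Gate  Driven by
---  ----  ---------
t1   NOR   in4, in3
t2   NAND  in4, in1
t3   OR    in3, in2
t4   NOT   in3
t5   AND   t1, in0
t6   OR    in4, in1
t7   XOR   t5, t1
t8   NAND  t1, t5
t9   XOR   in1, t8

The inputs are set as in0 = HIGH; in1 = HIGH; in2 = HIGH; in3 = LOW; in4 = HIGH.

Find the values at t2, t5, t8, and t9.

t1 = in4 NOR in3 = HIGH NOR LOW = LOW
t2 = in4 NAND in1 = HIGH NAND HIGH = LOW
t5 = t1 AND in0 = LOW AND HIGH = LOW
t8 = t1 NAND t5 = LOW NAND LOW = HIGH
t9 = in1 XOR t8 = HIGH XOR HIGH = LOW

t2 = LOW; t5 = LOW; t8 = HIGH; t9 = LOW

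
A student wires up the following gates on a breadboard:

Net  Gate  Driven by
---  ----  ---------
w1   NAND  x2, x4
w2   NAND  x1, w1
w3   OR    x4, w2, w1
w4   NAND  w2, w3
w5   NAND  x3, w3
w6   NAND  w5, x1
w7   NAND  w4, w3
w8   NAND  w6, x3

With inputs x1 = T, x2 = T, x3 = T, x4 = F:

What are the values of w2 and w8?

w1 = x2 NAND x4 = T NAND F = T
w2 = x1 NAND w1 = T NAND T = F
w3 = x4 OR w2 OR w1 = F OR F OR T = T
w5 = x3 NAND w3 = T NAND T = F
w6 = w5 NAND x1 = F NAND T = T
w8 = w6 NAND x3 = T NAND T = F

w2 = F, w8 = F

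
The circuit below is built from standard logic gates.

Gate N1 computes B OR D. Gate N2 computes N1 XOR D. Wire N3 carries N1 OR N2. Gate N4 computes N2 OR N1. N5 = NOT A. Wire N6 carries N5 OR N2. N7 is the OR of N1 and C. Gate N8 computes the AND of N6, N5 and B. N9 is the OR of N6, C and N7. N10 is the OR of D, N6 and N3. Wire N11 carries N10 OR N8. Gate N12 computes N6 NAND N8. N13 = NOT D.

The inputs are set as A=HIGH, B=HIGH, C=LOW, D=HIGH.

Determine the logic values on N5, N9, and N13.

N5 = LOW, N9 = HIGH, N13 = LOW

N1 = B OR D = HIGH OR HIGH = HIGH
N2 = N1 XOR D = HIGH XOR HIGH = LOW
N5 = NOT A = NOT HIGH = LOW
N6 = N5 OR N2 = LOW OR LOW = LOW
N7 = N1 OR C = HIGH OR LOW = HIGH
N9 = N6 OR C OR N7 = LOW OR LOW OR HIGH = HIGH
N13 = NOT D = NOT HIGH = LOW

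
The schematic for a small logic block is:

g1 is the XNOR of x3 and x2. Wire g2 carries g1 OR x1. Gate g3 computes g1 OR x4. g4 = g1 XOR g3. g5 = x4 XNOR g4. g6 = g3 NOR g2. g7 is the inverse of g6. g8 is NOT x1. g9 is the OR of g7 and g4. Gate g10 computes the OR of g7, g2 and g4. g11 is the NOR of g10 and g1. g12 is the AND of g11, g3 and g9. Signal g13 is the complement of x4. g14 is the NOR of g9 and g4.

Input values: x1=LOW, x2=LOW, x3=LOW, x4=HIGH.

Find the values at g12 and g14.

g12 = LOW, g14 = LOW

g1 = x3 XNOR x2 = LOW XNOR LOW = HIGH
g2 = g1 OR x1 = HIGH OR LOW = HIGH
g3 = g1 OR x4 = HIGH OR HIGH = HIGH
g4 = g1 XOR g3 = HIGH XOR HIGH = LOW
g6 = g3 NOR g2 = HIGH NOR HIGH = LOW
g7 = NOT g6 = NOT LOW = HIGH
g9 = g7 OR g4 = HIGH OR LOW = HIGH
g10 = g7 OR g2 OR g4 = HIGH OR HIGH OR LOW = HIGH
g11 = g10 NOR g1 = HIGH NOR HIGH = LOW
g12 = g11 AND g3 AND g9 = LOW AND HIGH AND HIGH = LOW
g14 = g9 NOR g4 = HIGH NOR LOW = LOW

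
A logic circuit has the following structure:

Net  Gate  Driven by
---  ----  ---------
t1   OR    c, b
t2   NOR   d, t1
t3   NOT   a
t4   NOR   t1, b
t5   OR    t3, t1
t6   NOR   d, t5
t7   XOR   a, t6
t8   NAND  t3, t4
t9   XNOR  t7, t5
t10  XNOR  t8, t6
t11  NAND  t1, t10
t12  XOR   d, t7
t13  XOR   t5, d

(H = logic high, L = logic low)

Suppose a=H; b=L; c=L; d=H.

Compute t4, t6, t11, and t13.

t4 = H, t6 = L, t11 = H, t13 = H

t1 = c OR b = L OR L = L
t3 = NOT a = NOT H = L
t4 = t1 NOR b = L NOR L = H
t5 = t3 OR t1 = L OR L = L
t6 = d NOR t5 = H NOR L = L
t8 = t3 NAND t4 = L NAND H = H
t10 = t8 XNOR t6 = H XNOR L = L
t11 = t1 NAND t10 = L NAND L = H
t13 = t5 XOR d = L XOR H = H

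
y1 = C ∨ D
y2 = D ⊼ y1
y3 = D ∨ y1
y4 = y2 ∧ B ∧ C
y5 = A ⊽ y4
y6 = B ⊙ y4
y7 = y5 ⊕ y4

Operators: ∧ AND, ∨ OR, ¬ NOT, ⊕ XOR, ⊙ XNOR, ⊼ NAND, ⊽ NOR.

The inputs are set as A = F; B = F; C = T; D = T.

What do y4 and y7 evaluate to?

y4 = F, y7 = T

y1 = C OR D = T OR T = T
y2 = D NAND y1 = T NAND T = F
y4 = y2 AND B AND C = F AND F AND T = F
y5 = A NOR y4 = F NOR F = T
y7 = y5 XOR y4 = T XOR F = T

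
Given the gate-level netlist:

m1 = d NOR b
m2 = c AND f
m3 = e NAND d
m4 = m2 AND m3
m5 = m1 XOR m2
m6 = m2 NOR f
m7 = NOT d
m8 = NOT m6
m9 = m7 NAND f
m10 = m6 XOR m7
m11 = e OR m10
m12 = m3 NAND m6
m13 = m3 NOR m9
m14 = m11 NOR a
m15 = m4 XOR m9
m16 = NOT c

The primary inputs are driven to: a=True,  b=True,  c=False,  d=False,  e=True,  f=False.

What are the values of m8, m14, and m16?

m2 = c AND f = False AND False = False
m6 = m2 NOR f = False NOR False = True
m7 = NOT d = NOT False = True
m8 = NOT m6 = NOT True = False
m10 = m6 XOR m7 = True XOR True = False
m11 = e OR m10 = True OR False = True
m14 = m11 NOR a = True NOR True = False
m16 = NOT c = NOT False = True

m8 = False  m14 = False  m16 = True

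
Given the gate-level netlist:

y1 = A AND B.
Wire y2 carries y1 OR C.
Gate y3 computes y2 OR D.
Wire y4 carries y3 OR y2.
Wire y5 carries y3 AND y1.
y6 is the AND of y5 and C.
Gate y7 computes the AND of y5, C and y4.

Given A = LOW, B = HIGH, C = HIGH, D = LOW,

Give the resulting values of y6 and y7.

y6 = LOW, y7 = LOW

y1 = A AND B = LOW AND HIGH = LOW
y2 = y1 OR C = LOW OR HIGH = HIGH
y3 = y2 OR D = HIGH OR LOW = HIGH
y4 = y3 OR y2 = HIGH OR HIGH = HIGH
y5 = y3 AND y1 = HIGH AND LOW = LOW
y6 = y5 AND C = LOW AND HIGH = LOW
y7 = y5 AND C AND y4 = LOW AND HIGH AND HIGH = LOW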